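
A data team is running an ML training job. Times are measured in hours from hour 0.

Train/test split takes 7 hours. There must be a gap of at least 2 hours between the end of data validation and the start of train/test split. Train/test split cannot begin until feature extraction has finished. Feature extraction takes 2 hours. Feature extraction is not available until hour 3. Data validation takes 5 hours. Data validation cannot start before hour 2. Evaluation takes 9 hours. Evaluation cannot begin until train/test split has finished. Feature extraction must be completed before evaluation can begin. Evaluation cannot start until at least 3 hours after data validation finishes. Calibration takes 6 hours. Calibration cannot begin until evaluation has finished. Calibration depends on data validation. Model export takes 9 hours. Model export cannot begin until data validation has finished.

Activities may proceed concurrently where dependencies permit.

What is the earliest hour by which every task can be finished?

31

After its own release at hour 3, feature extraction can start at hour 3 and finishes at hour 5.
Data validation cannot begin until its own release at hour 2. It runs from hour 2 to 2 + 5 = hour 7.
Model export cannot begin until data validation (finishes hour 7). It runs from hour 7 to 7 + 9 = hour 16.
Train/test split needs all of data validation (finishes hour 7, plus 2-hour gap → hour 9); feature extraction (finishes hour 5). That puts its earliest start at hour 9; it finishes at 9 + 7 = hour 16.
Evaluation needs all of train/test split (finishes hour 16); feature extraction (finishes hour 5); data validation (finishes hour 7, plus 3-hour gap → hour 10). That puts its earliest start at hour 16; it finishes at 16 + 9 = hour 25.
For calibration: evaluation (finishes hour 25); data validation (finishes hour 7). Taking the maximum gives a start of hour 25, and it finishes at 25 + 6 = hour 31.
All tasks are finished once the last one completes. Finish times: Data validation at 7, Feature extraction at 5, Train/test split at 16, Evaluation at 25, Calibration at 31, Model export at 16. The latest is hour 31.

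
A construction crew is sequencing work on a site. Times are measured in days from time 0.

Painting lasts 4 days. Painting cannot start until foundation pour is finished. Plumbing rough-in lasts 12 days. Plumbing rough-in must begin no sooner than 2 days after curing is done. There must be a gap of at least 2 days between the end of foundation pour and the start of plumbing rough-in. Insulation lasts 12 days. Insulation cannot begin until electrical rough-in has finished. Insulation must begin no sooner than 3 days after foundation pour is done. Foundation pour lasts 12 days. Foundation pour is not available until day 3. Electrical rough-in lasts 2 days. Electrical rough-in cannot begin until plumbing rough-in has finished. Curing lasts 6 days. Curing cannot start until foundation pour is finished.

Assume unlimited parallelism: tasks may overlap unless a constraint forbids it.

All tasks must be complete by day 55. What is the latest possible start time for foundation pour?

To finish by day 55, insulation (duration 12) must start no later than day 43.
Since insulation (must start by day 43) depends on it, electrical rough-in must finish by day 43. Backing off its 2-day duration gives a latest start of day 41.
Plumbing rough-in has to be done before electrical rough-in (must start by day 41). That means finishing by day 41, i.e. starting by 41 − 12 = day 29.
Curing feeds into plumbing rough-in (must start by day 29, minus 2-day gap → day 27); so curing must finish by day 27 and therefore start by day 21.
Painting must finish by day 55; it takes 4 days, so it must start by 55 − 4 = day 51.
Foundation pour feeds curing (must start by day 21); plumbing rough-in (must start by day 29, minus 2-day gap → day 27); insulation (must start by day 43, minus 3-day gap → day 40); painting (must start by day 51). Taking the minimum, foundation pour must finish by day 21 and start by 21 − 12 = day 9.

9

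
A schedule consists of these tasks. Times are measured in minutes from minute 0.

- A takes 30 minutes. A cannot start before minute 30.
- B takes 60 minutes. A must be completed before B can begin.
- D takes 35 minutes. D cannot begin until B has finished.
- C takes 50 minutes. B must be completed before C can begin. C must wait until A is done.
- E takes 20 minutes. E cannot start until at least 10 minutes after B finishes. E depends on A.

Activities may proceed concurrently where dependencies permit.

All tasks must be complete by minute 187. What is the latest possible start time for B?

Nothing follows C; the deadline of minute 187 is its only limit. It must start by 187 − 50 = minute 137.
Nothing follows D; the deadline of minute 187 is its only limit. It must start by 187 − 35 = minute 152.
Nothing follows E; the deadline of minute 187 is its only limit. It must start by 187 − 20 = minute 167.
B must finish in time for C (must start by minute 137); D (must start by minute 152); E (must start by minute 167, minus 10-minute gap → minute 157). The tightest is minute 137, so B must start by 137 − 60 = minute 77.

77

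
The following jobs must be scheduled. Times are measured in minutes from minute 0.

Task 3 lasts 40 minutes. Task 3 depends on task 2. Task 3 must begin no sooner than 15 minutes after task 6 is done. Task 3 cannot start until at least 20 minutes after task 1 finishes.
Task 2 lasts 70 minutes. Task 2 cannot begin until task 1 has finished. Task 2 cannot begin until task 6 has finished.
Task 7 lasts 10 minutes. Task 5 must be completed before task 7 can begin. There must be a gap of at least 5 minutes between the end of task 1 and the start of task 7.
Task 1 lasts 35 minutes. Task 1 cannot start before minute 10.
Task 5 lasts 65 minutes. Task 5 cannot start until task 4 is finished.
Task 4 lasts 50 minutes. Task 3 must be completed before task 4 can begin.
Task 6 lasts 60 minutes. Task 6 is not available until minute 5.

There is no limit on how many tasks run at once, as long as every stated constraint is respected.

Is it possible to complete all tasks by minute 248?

Task 6 cannot begin until its own release at minute 5. It runs from minute 5 to 5 + 60 = minute 65.
After its own release at minute 10, task 1 can start at minute 10 and finishes at minute 45.
Task 2 needs all of task 1 (finishes minute 45); task 6 (finishes minute 65). That puts its earliest start at minute 65; it finishes at 65 + 70 = minute 135.
Task 3 has to wait for task 2 (finishes minute 135); task 6 (finishes minute 65, plus 15-minute gap → minute 80); task 1 (finishes minute 45, plus 20-minute gap → minute 65). The latest of these is minute 135, so task 3 runs minute 135 to 135 + 40 = minute 175.
Task 4 waits on task 3 (finishes minute 175), so it starts at minute 175 and finishes at 175 + 50 = minute 225.
Task 5 cannot begin until task 4 (finishes minute 225). It runs from minute 225 to 225 + 65 = minute 290.
Task 7 needs all of task 5 (finishes minute 290); task 1 (finishes minute 45, plus 5-minute gap → minute 50). That puts its earliest start at minute 290; it finishes at 290 + 10 = minute 300.
The earliest everything can be done is minute 300, which is after the deadline of 248, so it is not possible.

No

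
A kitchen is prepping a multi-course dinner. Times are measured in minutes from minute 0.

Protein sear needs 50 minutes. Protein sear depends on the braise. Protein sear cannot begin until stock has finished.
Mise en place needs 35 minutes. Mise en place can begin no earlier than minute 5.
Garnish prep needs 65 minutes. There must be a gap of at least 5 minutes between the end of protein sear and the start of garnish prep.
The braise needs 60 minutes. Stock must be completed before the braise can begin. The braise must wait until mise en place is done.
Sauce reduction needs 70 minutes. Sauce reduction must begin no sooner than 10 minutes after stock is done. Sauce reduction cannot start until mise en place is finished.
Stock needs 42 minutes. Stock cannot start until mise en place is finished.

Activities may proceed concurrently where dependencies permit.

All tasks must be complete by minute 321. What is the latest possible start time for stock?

99

Nothing follows garnish prep; the deadline of minute 321 is its only limit. It must start by 321 − 65 = minute 256.
Protein sear has to be done before garnish prep (must start by minute 256, minus 5-minute gap → minute 251). That means finishing by minute 251, i.e. starting by 251 − 50 = minute 201.
The braise feeds into protein sear (must start by minute 201); so the braise must finish by minute 201 and therefore start by minute 141.
To finish by minute 321, sauce reduction (duration 70) must start no later than minute 251.
Stock has several dependents: the braise (must start by minute 141); protein sear (must start by minute 201); sauce reduction (must start by minute 251, minus 10-minute gap → minute 241). The earliest of those limits is minute 141, so stock must start by 141 − 42 = minute 99.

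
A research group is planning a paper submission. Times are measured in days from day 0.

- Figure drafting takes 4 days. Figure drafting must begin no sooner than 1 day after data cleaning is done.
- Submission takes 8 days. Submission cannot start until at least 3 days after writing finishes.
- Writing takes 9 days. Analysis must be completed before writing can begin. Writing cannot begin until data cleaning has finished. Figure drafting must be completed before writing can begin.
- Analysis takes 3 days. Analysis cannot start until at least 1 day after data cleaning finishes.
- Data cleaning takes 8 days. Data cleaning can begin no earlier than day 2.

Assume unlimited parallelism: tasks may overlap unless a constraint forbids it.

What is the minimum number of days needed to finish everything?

35

Data cleaning waits on its own release at day 2, so it starts at day 2 and finishes at 2 + 8 = day 10.
Figure drafting cannot begin until data cleaning (finishes day 10, plus 1-day gap → day 11). It runs from day 11 to 11 + 4 = day 15.
Analysis cannot begin until data cleaning (finishes day 10, plus 1-day gap → day 11). It runs from day 11 to 11 + 3 = day 14.
For writing: analysis (finishes day 14); data cleaning (finishes day 10); figure drafting (finishes day 15). Taking the maximum gives a start of day 15, and it finishes at 15 + 9 = day 24.
Submission cannot begin until writing (finishes day 24, plus 3-day gap → day 27). It runs from day 27 to 27 + 8 = day 35.
All tasks are finished once the last one completes. Finish times: Data cleaning at 10, Analysis at 14, Figure drafting at 15, Writing at 24, Submission at 35. The latest is day 35.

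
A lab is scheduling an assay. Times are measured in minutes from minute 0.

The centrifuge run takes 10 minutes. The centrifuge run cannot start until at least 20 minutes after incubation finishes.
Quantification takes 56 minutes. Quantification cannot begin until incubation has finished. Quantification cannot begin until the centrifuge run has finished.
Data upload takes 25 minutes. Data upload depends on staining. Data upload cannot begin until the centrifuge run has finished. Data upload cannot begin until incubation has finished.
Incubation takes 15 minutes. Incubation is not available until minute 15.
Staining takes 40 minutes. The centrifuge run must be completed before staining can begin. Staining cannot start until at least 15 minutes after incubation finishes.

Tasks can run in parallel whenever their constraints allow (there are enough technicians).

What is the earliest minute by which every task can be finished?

Incubation cannot begin until its own release at minute 15. It runs from minute 15 to 15 + 15 = minute 30.
The centrifuge run cannot begin until incubation (finishes minute 30, plus 20-minute gap → minute 50). It runs from minute 50 to 50 + 10 = minute 60.
For quantification: incubation (finishes minute 30); the centrifuge run (finishes minute 60). Taking the maximum gives a start of minute 60, and it finishes at 60 + 56 = minute 116.
Staining needs all of the centrifuge run (finishes minute 60); incubation (finishes minute 30, plus 15-minute gap → minute 45). That puts its earliest start at minute 60; it finishes at 60 + 40 = minute 100.
Data upload has to wait for staining (finishes minute 100); the centrifuge run (finishes minute 60); incubation (finishes minute 30). The latest of these is minute 100, so data upload runs minute 100 to 100 + 25 = minute 125.
All tasks are finished once the last one completes. Finish times: Incubation at 30, The centrifuge run at 60, Staining at 100, Quantification at 116, Data upload at 125. The latest is minute 125.

125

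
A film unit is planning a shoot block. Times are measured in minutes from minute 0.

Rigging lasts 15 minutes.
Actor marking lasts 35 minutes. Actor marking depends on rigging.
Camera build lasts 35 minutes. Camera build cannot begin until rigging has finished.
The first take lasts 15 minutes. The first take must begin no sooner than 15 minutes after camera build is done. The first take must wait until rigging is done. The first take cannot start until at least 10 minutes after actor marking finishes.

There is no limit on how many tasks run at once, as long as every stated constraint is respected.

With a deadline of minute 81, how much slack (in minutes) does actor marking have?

6

Rigging has no prerequisites, so it starts at minute 0 and finishes at minute 15.
After rigging (finishes minute 15), actor marking can start at minute 15 and finishes at minute 50.

Working backward from the deadline:
The first take has no dependents, so it just needs to finish by minute 81. Starting by 81 − 15 = minute 66 achieves that.
Actor marking feeds into the first take (must start by minute 66, minus 10-minute gap → minute 56); so actor marking must finish by minute 56 and therefore start by minute 21.
So actor marking can start as early as minute 15 and as late as minute 21, giving 21 − 15 = 6 minutes of slack.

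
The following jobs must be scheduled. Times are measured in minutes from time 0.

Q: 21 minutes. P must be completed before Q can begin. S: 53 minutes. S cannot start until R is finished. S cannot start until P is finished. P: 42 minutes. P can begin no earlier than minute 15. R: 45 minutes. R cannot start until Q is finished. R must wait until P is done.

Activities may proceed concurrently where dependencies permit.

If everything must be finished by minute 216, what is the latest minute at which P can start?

To finish by minute 216, S (duration 53) must start no later than minute 163.
R must finish before S (must start by minute 163). With a 45-minute duration, R must start by 163 − 45 = minute 118.
Q feeds into R (must start by minute 118); so Q must finish by minute 118 and therefore start by minute 97.
P has several dependents: Q (must start by minute 97); R (must start by minute 118); S (must start by minute 163). The earliest of those limits is minute 97, so P must start by 97 − 42 = minute 55.

55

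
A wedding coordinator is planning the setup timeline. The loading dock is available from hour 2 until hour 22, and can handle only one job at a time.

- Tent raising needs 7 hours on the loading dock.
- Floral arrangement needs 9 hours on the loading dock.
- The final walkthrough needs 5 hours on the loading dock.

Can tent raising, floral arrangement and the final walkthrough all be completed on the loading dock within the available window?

The loading dock window is 22 − 2 = 20 hours.
Running back to back, the jobs need 7 + 9 + 5 = 21 hours on the loading dock.
Since 21 > 20, they cannot all fit.

No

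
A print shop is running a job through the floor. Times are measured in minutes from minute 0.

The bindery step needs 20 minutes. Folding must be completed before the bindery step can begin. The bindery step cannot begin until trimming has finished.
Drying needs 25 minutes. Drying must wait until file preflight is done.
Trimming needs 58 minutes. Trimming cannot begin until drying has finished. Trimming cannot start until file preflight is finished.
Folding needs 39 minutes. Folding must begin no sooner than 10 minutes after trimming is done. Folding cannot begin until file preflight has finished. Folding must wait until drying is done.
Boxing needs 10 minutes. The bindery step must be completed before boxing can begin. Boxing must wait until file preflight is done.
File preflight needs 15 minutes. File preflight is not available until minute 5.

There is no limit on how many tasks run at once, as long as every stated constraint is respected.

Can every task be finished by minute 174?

No

After its own release at minute 5, file preflight can start at minute 5 and finishes at minute 20.
After file preflight (finishes minute 20), drying can start at minute 20 and finishes at minute 45.
Trimming cannot start until drying (finishes minute 45); file preflight (finishes minute 20). The controlling bound is minute 45, so trimming finishes at 45 + 58 = minute 103.
For folding: trimming (finishes minute 103, plus 10-minute gap → minute 113); file preflight (finishes minute 20); drying (finishes minute 45). Taking the maximum gives a start of minute 113, and it finishes at 113 + 39 = minute 152.
The bindery step needs all of folding (finishes minute 152); trimming (finishes minute 103). That puts its earliest start at minute 152; it finishes at 152 + 20 = minute 172.
Boxing cannot start until the bindery step (finishes minute 172); file preflight (finishes minute 20). The controlling bound is minute 172, so boxing finishes at 172 + 10 = minute 182.
The earliest everything can be done is minute 182, which is after the deadline of 174, so it is not possible.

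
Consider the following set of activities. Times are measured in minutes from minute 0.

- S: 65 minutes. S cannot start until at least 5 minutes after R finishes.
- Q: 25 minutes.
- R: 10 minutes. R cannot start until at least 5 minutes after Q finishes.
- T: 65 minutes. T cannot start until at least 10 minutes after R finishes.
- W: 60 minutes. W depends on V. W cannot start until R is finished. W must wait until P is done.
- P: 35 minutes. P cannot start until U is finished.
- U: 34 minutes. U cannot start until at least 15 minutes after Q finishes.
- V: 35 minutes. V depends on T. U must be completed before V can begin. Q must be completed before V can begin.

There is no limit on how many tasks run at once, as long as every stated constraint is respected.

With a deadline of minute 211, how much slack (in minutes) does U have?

42

Nothing blocks Q, so it runs from minute 0 to minute 25.
U cannot begin until Q (finishes minute 25, plus 15-minute gap → minute 40). It runs from minute 40 to 40 + 34 = minute 74.

Working backward from the deadline:
To finish by minute 211, W (duration 60) must start no later than minute 151.
Since W (must start by minute 151) depends on it, V must finish by minute 151. Backing off its 35-minute duration gives a latest start of minute 116.
Since W (must start by minute 151) depends on it, P must finish by minute 151. Backing off its 35-minute duration gives a latest start of minute 116.
U feeds P (must start by minute 116); V (must start by minute 116). Taking the minimum, U must finish by minute 116 and start by 116 − 34 = minute 82.
So U can start as early as minute 40 and as late as minute 82, giving 82 − 40 = 42 minutes of slack.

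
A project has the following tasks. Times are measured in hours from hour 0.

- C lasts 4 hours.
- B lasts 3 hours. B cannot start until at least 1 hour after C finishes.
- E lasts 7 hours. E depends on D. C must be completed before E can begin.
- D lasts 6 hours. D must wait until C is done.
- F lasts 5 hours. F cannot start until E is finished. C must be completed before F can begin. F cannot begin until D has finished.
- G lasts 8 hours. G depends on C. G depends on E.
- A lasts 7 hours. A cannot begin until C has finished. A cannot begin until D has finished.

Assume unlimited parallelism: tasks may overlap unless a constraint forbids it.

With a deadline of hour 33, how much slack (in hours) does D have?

Nothing blocks C, so it runs from hour 0 to hour 4.
D cannot begin until C (finishes hour 4). It runs from hour 4 to 4 + 6 = hour 10.

Working backward from the deadline:
A must finish by hour 33; it takes 7 hours, so it must start by 33 − 7 = hour 26.
F has no dependents, so it just needs to finish by hour 33. Starting by 33 − 5 = hour 28 achieves that.
G must finish by hour 33; it takes 8 hours, so it must start by 33 − 8 = hour 25.
E has several dependents: F (must start by hour 28); G (must start by hour 25). The earliest of those limits is hour 25, so E must start by 25 − 7 = hour 18.
D has several dependents: A (must start by hour 26); E (must start by hour 18); F (must start by hour 28). The earliest of those limits is hour 18, so D must start by 18 − 6 = hour 12.
So D can start as early as hour 4 and as late as hour 12, giving 12 − 4 = 8 hours of slack.

8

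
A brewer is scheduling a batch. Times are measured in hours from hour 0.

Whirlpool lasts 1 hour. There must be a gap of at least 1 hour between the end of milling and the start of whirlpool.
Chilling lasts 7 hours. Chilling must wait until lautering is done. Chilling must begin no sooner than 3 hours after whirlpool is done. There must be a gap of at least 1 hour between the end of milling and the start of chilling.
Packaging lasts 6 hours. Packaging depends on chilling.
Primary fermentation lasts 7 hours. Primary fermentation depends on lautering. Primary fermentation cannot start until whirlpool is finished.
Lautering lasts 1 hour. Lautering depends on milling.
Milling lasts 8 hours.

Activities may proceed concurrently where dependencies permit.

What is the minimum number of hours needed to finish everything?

26

Nothing blocks milling, so it runs from hour 0 to hour 8.
Whirlpool waits on milling (finishes hour 8, plus 1-hour gap → hour 9), so it starts at hour 9 and finishes at 9 + 1 = hour 10.
Lautering cannot begin until milling (finishes hour 8). It runs from hour 8 to 8 + 1 = hour 9.
Primary fermentation cannot start until lautering (finishes hour 9); whirlpool (finishes hour 10). The controlling bound is hour 10, so primary fermentation finishes at 10 + 7 = hour 17.
For chilling: lautering (finishes hour 9); whirlpool (finishes hour 10, plus 3-hour gap → hour 13); milling (finishes hour 8, plus 1-hour gap → hour 9). Taking the maximum gives a start of hour 13, and it finishes at 13 + 7 = hour 20.
After chilling (finishes hour 20), packaging can start at hour 20 and finishes at hour 26.
All tasks are finished once the last one completes. Finish times: Milling at 8, Lautering at 9, Whirlpool at 10, Chilling at 20, Primary fermentation at 17, Packaging at 26. The latest is hour 26.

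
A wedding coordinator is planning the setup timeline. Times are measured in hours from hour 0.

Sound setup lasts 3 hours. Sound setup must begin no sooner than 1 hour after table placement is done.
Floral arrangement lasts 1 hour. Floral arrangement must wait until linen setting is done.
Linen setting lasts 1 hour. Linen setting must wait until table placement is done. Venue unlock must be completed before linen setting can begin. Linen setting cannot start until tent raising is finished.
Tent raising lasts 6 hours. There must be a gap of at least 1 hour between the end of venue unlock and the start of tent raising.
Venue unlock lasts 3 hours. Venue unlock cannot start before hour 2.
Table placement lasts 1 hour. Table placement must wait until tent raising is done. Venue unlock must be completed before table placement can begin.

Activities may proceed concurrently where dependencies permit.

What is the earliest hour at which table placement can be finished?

After its own release at hour 2, venue unlock can start at hour 2 and finishes at hour 5.
After venue unlock (finishes hour 5, plus 1-hour gap → hour 6), tent raising can start at hour 6 and finishes at hour 12.
Table placement cannot start until tent raising (finishes hour 12); venue unlock (finishes hour 5). The controlling bound is hour 12, so table placement finishes at 12 + 1 = hour 13.

13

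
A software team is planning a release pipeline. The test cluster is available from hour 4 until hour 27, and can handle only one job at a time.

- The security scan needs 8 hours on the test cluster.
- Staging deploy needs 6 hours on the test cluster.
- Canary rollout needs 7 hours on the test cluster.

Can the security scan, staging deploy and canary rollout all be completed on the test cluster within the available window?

The test cluster window is 27 − 4 = 23 hours.
Running back to back, the jobs need 8 + 6 + 7 = 21 hours on the test cluster.
Since 21 ≤ 23, they fit within the window.

Yes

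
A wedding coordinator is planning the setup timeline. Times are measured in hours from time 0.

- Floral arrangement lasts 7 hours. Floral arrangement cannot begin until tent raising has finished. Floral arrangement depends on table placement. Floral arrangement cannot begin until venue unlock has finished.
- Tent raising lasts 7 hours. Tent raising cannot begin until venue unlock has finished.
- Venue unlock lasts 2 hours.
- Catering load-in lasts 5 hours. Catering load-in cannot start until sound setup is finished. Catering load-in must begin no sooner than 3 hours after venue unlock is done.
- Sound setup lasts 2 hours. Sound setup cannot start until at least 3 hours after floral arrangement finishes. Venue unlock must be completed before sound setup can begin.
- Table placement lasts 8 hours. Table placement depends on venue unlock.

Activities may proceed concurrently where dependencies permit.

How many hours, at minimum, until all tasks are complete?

Venue unlock can start immediately at hour 0; it finishes at hour 2.
After venue unlock (finishes hour 2), table placement can start at hour 2 and finishes at hour 10.
Tent raising waits on venue unlock (finishes hour 2), so it starts at hour 2 and finishes at 2 + 7 = hour 9.
Floral arrangement cannot start until tent raising (finishes hour 9); table placement (finishes hour 10); venue unlock (finishes hour 2). The controlling bound is hour 10, so floral arrangement finishes at 10 + 7 = hour 17.
Sound setup needs all of floral arrangement (finishes hour 17, plus 3-hour gap → hour 20); venue unlock (finishes hour 2). That puts its earliest start at hour 20; it finishes at 20 + 2 = hour 22.
For catering load-in: sound setup (finishes hour 22); venue unlock (finishes hour 2, plus 3-hour gap → hour 5). Taking the maximum gives a start of hour 22, and it finishes at 22 + 5 = hour 27.
All tasks are finished once the last one completes. Finish times: Venue unlock at 2, Tent raising at 9, Table placement at 10, Floral arrangement at 17, Sound setup at 22, Catering load-in at 27. The latest is hour 27.

27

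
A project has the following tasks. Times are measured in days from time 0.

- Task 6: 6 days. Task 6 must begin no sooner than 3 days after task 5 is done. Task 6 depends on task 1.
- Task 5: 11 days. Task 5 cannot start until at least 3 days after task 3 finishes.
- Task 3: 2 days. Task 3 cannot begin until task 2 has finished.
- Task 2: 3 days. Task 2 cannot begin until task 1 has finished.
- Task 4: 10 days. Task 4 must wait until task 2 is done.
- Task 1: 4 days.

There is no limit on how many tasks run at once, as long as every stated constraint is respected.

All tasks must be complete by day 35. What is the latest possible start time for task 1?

3

Task 6 must finish by day 35; it takes 6 days, so it must start by 35 − 6 = day 29.
Task 5 has to be done before task 6 (must start by day 29, minus 3-day gap → day 26). That means finishing by day 26, i.e. starting by 26 − 11 = day 15.
Task 3 must finish before task 5 (must start by day 15, minus 3-day gap → day 12). With a 2-day duration, task 3 must start by 12 − 2 = day 10.
To finish by day 35, task 4 (duration 10) must start no later than day 25.
Task 2 feeds task 3 (must start by day 10); task 4 (must start by day 25). Taking the minimum, task 2 must finish by day 10 and start by 10 − 3 = day 7.
Task 1 must finish in time for task 2 (must start by day 7); task 6 (must start by day 29). The tightest is day 7, so task 1 must start by 7 − 4 = day 3.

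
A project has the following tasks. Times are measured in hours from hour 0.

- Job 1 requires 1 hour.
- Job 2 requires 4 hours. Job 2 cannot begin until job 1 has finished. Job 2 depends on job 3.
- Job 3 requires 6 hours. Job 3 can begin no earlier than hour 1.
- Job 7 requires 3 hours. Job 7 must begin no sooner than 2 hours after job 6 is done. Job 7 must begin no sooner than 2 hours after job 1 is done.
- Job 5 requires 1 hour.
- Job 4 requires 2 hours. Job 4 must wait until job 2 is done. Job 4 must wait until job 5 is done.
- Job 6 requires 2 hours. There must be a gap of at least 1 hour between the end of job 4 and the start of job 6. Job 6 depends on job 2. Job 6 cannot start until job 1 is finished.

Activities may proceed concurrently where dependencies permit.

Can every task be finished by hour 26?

Job 5 has no prerequisites, so it starts at hour 0 and finishes at hour 1.
Job 3 waits on its own release at hour 1, so it starts at hour 1 and finishes at 1 + 6 = hour 7.
Job 1 has no prerequisites, so it starts at hour 0 and finishes at hour 1.
Job 2 has to wait for job 1 (finishes hour 1); job 3 (finishes hour 7). The latest of these is hour 7, so job 2 runs hour 7 to 7 + 4 = hour 11.
Job 4 needs all of job 2 (finishes hour 11); job 5 (finishes hour 1). That puts its earliest start at hour 11; it finishes at 11 + 2 = hour 13.
Job 6 needs all of job 4 (finishes hour 13, plus 1-hour gap → hour 14); job 2 (finishes hour 11); job 1 (finishes hour 1). That puts its earliest start at hour 14; it finishes at 14 + 2 = hour 16.
Job 7 cannot start until job 6 (finishes hour 16, plus 2-hour gap → hour 18); job 1 (finishes hour 1, plus 2-hour gap → hour 3). The controlling bound is hour 18, so job 7 finishes at 18 + 3 = hour 21.
Every task is finished by hour 21, which is no later than the deadline of 26, so the schedule is feasible.

Yes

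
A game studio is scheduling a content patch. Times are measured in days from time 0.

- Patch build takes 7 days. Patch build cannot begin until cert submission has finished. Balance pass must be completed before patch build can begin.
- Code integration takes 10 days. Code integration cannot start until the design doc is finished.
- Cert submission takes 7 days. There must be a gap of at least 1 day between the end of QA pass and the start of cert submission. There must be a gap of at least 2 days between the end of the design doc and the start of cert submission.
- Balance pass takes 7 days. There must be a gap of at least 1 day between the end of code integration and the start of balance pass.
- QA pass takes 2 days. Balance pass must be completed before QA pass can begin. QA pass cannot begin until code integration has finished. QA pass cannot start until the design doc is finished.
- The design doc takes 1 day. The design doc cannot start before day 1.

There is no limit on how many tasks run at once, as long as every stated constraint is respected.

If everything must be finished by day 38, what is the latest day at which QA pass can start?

21

To finish by day 38, patch build (duration 7) must start no later than day 31.
Cert submission feeds into patch build (must start by day 31); so cert submission must finish by day 31 and therefore start by day 24.
QA pass feeds into cert submission (must start by day 24, minus 1-day gap → day 23); so QA pass must finish by day 23 and therefore start by day 21.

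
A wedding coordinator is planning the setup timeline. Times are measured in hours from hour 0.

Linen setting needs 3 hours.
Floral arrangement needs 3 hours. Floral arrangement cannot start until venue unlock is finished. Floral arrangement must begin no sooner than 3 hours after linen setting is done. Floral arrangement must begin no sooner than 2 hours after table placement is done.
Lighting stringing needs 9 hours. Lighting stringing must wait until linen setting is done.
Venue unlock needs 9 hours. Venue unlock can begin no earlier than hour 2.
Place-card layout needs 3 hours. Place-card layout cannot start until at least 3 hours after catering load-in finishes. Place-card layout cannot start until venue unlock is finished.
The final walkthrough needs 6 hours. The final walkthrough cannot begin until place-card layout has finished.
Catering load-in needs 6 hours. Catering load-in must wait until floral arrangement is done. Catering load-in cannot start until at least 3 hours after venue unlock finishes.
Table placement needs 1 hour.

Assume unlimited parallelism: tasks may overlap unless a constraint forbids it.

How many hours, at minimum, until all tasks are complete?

32

Nothing blocks linen setting, so it runs from hour 0 to hour 3.
Lighting stringing waits on linen setting (finishes hour 3), so it starts at hour 3 and finishes at 3 + 9 = hour 12.
Table placement can start immediately at hour 0; it finishes at hour 1.
Venue unlock cannot begin until its own release at hour 2. It runs from hour 2 to 2 + 9 = hour 11.
Floral arrangement has to wait for venue unlock (finishes hour 11); linen setting (finishes hour 3, plus 3-hour gap → hour 6); table placement (finishes hour 1, plus 2-hour gap → hour 3). The latest of these is hour 11, so floral arrangement runs hour 11 to 11 + 3 = hour 14.
Catering load-in needs all of floral arrangement (finishes hour 14); venue unlock (finishes hour 11, plus 3-hour gap → hour 14). That puts its earliest start at hour 14; it finishes at 14 + 6 = hour 20.
Place-card layout has to wait for catering load-in (finishes hour 20, plus 3-hour gap → hour 23); venue unlock (finishes hour 11). The latest of these is hour 23, so place-card layout runs hour 23 to 23 + 3 = hour 26.
The final walkthrough waits on place-card layout (finishes hour 26), so it starts at hour 26 and finishes at 26 + 6 = hour 32.
All tasks are finished once the last one completes. Finish times: Venue unlock at 11, Table placement at 1, Linen setting at 3, Floral arrangement at 14, Lighting stringing at 12, Catering load-in at 20, Place-card layout at 26, The final walkthrough at 32. The latest is hour 32.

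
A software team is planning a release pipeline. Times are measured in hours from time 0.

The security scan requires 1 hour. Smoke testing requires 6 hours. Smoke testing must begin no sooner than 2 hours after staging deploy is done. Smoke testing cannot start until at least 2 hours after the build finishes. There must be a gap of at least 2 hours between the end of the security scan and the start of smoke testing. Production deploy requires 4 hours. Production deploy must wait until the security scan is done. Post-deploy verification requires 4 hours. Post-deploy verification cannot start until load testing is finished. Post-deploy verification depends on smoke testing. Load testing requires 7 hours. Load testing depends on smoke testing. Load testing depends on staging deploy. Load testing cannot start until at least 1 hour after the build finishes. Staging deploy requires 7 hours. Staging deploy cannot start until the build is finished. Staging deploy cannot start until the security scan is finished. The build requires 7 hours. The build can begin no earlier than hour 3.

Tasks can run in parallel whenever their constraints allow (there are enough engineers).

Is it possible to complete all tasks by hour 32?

No

Nothing blocks the security scan, so it runs from hour 0 to hour 1.
Production deploy waits on the security scan (finishes hour 1), so it starts at hour 1 and finishes at 1 + 4 = hour 5.
The build waits on its own release at hour 3, so it starts at hour 3 and finishes at 3 + 7 = hour 10.
Staging deploy cannot start until the build (finishes hour 10); the security scan (finishes hour 1). The controlling bound is hour 10, so staging deploy finishes at 10 + 7 = hour 17.
Smoke testing has to wait for staging deploy (finishes hour 17, plus 2-hour gap → hour 19); the build (finishes hour 10, plus 2-hour gap → hour 12); the security scan (finishes hour 1, plus 2-hour gap → hour 3). The latest of these is hour 19, so smoke testing runs hour 19 to 19 + 6 = hour 25.
Load testing needs all of smoke testing (finishes hour 25); staging deploy (finishes hour 17); the build (finishes hour 10, plus 1-hour gap → hour 11). That puts its earliest start at hour 25; it finishes at 25 + 7 = hour 32.
Post-deploy verification has to wait for load testing (finishes hour 32); smoke testing (finishes hour 25). The latest of these is hour 32, so post-deploy verification runs hour 32 to 32 + 4 = hour 36.
The earliest everything can be done is hour 36, which is after the deadline of 32, so it is not possible.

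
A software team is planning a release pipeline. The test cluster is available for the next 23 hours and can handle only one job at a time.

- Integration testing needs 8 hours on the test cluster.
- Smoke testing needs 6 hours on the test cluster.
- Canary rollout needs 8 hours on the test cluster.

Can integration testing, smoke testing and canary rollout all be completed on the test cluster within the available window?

Running back to back, the jobs need 8 + 6 + 8 = 22 hours on the test cluster.
Since 22 ≤ 23, they fit within the window.

Yes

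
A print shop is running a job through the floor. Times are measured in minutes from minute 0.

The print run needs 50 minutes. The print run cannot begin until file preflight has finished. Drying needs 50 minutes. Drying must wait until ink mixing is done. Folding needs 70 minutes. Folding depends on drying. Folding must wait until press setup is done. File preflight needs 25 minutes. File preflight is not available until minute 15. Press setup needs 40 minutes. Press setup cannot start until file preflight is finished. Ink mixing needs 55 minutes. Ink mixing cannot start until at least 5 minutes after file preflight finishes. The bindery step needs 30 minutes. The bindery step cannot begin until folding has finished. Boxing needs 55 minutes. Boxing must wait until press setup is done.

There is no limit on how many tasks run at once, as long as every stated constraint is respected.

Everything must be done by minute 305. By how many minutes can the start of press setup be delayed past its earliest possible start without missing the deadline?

125

After its own release at minute 15, file preflight can start at minute 15 and finishes at minute 40.
Press setup waits on file preflight (finishes minute 40), so it starts at minute 40 and finishes at 40 + 40 = minute 80.

Working backward from the deadline:
Nothing follows the bindery step; the deadline of minute 305 is its only limit. It must start by 305 − 30 = minute 275.
Folding has to be done before the bindery step (must start by minute 275). That means finishing by minute 275, i.e. starting by 275 − 70 = minute 205.
Nothing follows boxing; the deadline of minute 305 is its only limit. It must start by 305 − 55 = minute 250.
Press setup must finish in time for folding (must start by minute 205); boxing (must start by minute 250). The tightest is minute 205, so press setup must start by 205 − 40 = minute 165.
So press setup can start as early as minute 40 and as late as minute 165, giving 165 − 40 = 125 minutes of slack.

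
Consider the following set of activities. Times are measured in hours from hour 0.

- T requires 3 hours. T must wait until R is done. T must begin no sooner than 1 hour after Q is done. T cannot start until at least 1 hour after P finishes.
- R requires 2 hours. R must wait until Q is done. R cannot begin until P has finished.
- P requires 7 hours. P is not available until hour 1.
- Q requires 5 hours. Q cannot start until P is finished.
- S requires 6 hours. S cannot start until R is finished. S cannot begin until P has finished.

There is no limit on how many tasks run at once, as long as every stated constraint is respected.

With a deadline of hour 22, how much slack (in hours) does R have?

P waits on its own release at hour 1, so it starts at hour 1 and finishes at 1 + 7 = hour 8.
Q cannot begin until P (finishes hour 8). It runs from hour 8 to 8 + 5 = hour 13.
R needs all of Q (finishes hour 13); P (finishes hour 8). That puts its earliest start at hour 13; it finishes at 13 + 2 = hour 15.

Working backward from the deadline:
S must finish by hour 22; it takes 6 hours, so it must start by 22 − 6 = hour 16.
To finish by hour 22, T (duration 3) must start no later than hour 19.
R feeds S (must start by hour 16); T (must start by hour 19). Taking the minimum, R must finish by hour 16 and start by 16 − 2 = hour 14.
So R can start as early as hour 13 and as late as hour 14, giving 14 − 13 = 1 hour of slack.

1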